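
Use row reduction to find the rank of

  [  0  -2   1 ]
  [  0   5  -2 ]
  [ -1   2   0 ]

rank = 3

ρ1 <=> ρ3
  [ -1   2   0 ]
  [  0   5  -2 ]
  [  0  -2   1 ]
ρ1 := -1·ρ1
  [ 1  -2   0 ]
  [ 0   5  -2 ]
  [ 0  -2   1 ]
ρ2 := 1/5·ρ2
  [ 1  -2     0 ]
  [ 0   1  -2/5 ]
  [ 0  -2     1 ]
ρ3 := ρ3 + 2·ρ2
  [ 1  -2     0 ]
  [ 0   1  -2/5 ]
  [ 0   0   1/5 ]
ρ3 := 5·ρ3
  [ 1  -2     0 ]
  [ 0   1  -2/5 ]
  [ 0   0     1 ]
ρ2 := ρ2 + 2/5·ρ3
  [ 1  -2  0 ]
  [ 0   1  0 ]
  [ 0   0  1 ]
ρ1 := ρ1 + 2·ρ2
  [ 1  0  0 ]
  [ 0  1  0 ]
  [ 0  0  1 ]
The reduced form has 3 nonzero rows.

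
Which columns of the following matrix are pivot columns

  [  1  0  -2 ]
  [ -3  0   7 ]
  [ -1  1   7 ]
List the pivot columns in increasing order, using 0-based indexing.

0, 1, 2

Add 3 times R1 to R2.
  [  1  0  -2 ]
  [  0  0   1 ]
  [ -1  1   7 ]
Add R1 to R3.
  [ 1  0  -2 ]
  [ 0  0   1 ]
  [ 0  1   5 ]
Swap R2 and R3.
  [ 1  0  -2 ]
  [ 0  1   5 ]
  [ 0  0   1 ]
Subtract 5 times R3 from R2.
  [ 1  0  -2 ]
  [ 0  1   0 ]
  [ 0  0   1 ]
Add 2 times R3 to R1.
  [ 1  0  0 ]
  [ 0  1  0 ]
  [ 0  0  1 ]
Pivot columns are the columns containing a leading 1.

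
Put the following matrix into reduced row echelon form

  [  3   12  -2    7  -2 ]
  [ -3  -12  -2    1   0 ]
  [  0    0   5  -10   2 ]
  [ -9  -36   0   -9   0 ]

[[1, 4, 0, 1, 0], [0, 0, 1, -2, 0], [0, 0, 0, 0, 1], [0, 0, 0, 0, 0]]

ρ1 -> 1/3·ρ1
  [  1    4  -2/3  7/3  -2/3 ]
  [ -3  -12    -2    1     0 ]
  [  0    0     5  -10     2 ]
  [ -9  -36     0   -9     0 ]
ρ2 -> ρ2 + 3·ρ1
  [  1    4  -2/3  7/3  -2/3 ]
  [  0    0    -4    8    -2 ]
  [  0    0     5  -10     2 ]
  [ -9  -36     0   -9     0 ]
ρ4 -> ρ4 + 9·ρ1
  [ 1  4  -2/3  7/3  -2/3 ]
  [ 0  0    -4    8    -2 ]
  [ 0  0     5  -10     2 ]
  [ 0  0    -6   12    -6 ]
ρ2 -> -1/4·ρ2
  [ 1  4  -2/3  7/3  -2/3 ]
  [ 0  0     1   -2   1/2 ]
  [ 0  0     5  -10     2 ]
  [ 0  0    -6   12    -6 ]
ρ3 -> ρ3 − 5·ρ2
  [ 1  4  -2/3  7/3  -2/3 ]
  [ 0  0     1   -2   1/2 ]
  [ 0  0     0    0  -1/2 ]
  [ 0  0    -6   12    -6 ]
ρ4 -> ρ4 + 6·ρ2
  [ 1  4  -2/3  7/3  -2/3 ]
  [ 0  0     1   -2   1/2 ]
  [ 0  0     0    0  -1/2 ]
  [ 0  0     0    0    -3 ]
ρ3 -> -2·ρ3
  [ 1  4  -2/3  7/3  -2/3 ]
  [ 0  0     1   -2   1/2 ]
  [ 0  0     0    0     1 ]
  [ 0  0     0    0    -3 ]
ρ4 -> ρ4 + 3·ρ3
  [ 1  4  -2/3  7/3  -2/3 ]
  [ 0  0     1   -2   1/2 ]
  [ 0  0     0    0     1 ]
  [ 0  0     0    0     0 ]
ρ2 -> ρ2 − 1/2·ρ3
  [ 1  4  -2/3  7/3  -2/3 ]
  [ 0  0     1   -2     0 ]
  [ 0  0     0    0     1 ]
  [ 0  0     0    0     0 ]
ρ1 -> ρ1 + 2/3·ρ3
  [ 1  4  -2/3  7/3  0 ]
  [ 0  0     1   -2  0 ]
  [ 0  0     0    0  1 ]
  [ 0  0     0    0  0 ]
ρ1 -> ρ1 + 2/3·ρ2
  [ 1  4  0   1  0 ]
  [ 0  0  1  -2  0 ]
  [ 0  0  0   0  1 ]
  [ 0  0  0   0  0 ]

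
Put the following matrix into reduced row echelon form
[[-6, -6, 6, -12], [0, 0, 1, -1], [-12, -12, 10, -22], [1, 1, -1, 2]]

Multiply r1 by -1/6.
  [   1    1  -1    2 ]
  [   0    0   1   -1 ]
  [ -12  -12  10  -22 ]
  [   1    1  -1    2 ]
Add 12 times r1 to r3.
  [ 1  1  -1   2 ]
  [ 0  0   1  -1 ]
  [ 0  0  -2   2 ]
  [ 1  1  -1   2 ]
Subtract r1 from r4.
  [ 1  1  -1   2 ]
  [ 0  0   1  -1 ]
  [ 0  0  -2   2 ]
  [ 0  0   0   0 ]
Add 2 times r2 to r3.
  [ 1  1  -1   2 ]
  [ 0  0   1  -1 ]
  [ 0  0   0   0 ]
  [ 0  0   0   0 ]
Add r2 to r1.
  [ 1  1  0   1 ]
  [ 0  0  1  -1 ]
  [ 0  0  0   0 ]
  [ 0  0  0   0 ]

[[1, 1, 0, 1], [0, 0, 1, -1], [0, 0, 0, 0], [0, 0, 0, 0]]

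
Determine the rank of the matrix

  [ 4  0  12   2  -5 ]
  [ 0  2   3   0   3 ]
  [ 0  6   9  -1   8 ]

rank = 3

r1 := 1/4·r1
  [ 1  0  3  1/2  -5/4 ]
  [ 0  2  3    0     3 ]
  [ 0  6  9   -1     8 ]
r2 := 1/2·r2
  [ 1  0    3  1/2  -5/4 ]
  [ 0  1  3/2    0   3/2 ]
  [ 0  6    9   -1     8 ]
r3 := r3 − 6·r2
  [ 1  0    3  1/2  -5/4 ]
  [ 0  1  3/2    0   3/2 ]
  [ 0  0    0   -1    -1 ]
r3 := -1·r3
  [ 1  0    3  1/2  -5/4 ]
  [ 0  1  3/2    0   3/2 ]
  [ 0  0    0    1     1 ]
r1 := r1 − 1/2·r3
  [ 1  0    3  0  -7/4 ]
  [ 0  1  3/2  0   3/2 ]
  [ 0  0    0  1     1 ]
The reduced form has 3 nonzero rows.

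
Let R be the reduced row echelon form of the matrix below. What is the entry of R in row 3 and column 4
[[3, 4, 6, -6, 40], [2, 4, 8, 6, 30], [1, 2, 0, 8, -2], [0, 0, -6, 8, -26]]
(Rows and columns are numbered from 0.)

-1

R1 ← 1/3·R1
R2 ← R2 − 2·R1
R3 ← R3 − R1
R2 ← 3/4·R2
R3 ← R3 − 2/3·R2
R3 ← -1/4·R3
R4 ← R4 + 6·R3
R4 ← 2·R4
R3 ← R3 + 5/4·R4
R2 ← R2 − 15/2·R4
R1 ← R1 + 2·R4
R2 ← R2 − 3·R3
R1 ← R1 − 2·R3
R1 ← R1 − 4/3·R2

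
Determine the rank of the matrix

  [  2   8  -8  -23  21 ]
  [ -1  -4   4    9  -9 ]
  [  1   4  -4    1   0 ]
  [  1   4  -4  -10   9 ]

Multiply R1 by 1/2.
  [  1   4  -4  -23/2  21/2 ]
  [ -1  -4   4      9    -9 ]
  [  1   4  -4      1     0 ]
  [  1   4  -4    -10     9 ]
Add R1 to R2.
  [ 1  4  -4  -23/2  21/2 ]
  [ 0  0   0   -5/2   3/2 ]
  [ 1  4  -4      1     0 ]
  [ 1  4  -4    -10     9 ]
Subtract R1 from R3.
  [ 1  4  -4  -23/2   21/2 ]
  [ 0  0   0   -5/2    3/2 ]
  [ 0  0   0   25/2  -21/2 ]
  [ 1  4  -4    -10      9 ]
Subtract R1 from R4.
  [ 1  4  -4  -23/2   21/2 ]
  [ 0  0   0   -5/2    3/2 ]
  [ 0  0   0   25/2  -21/2 ]
  [ 0  0   0    3/2   -3/2 ]
Multiply R2 by -2/5.
  [ 1  4  -4  -23/2   21/2 ]
  [ 0  0   0      1   -3/5 ]
  [ 0  0   0   25/2  -21/2 ]
  [ 0  0   0    3/2   -3/2 ]
Subtract 25/2 times R2 from R3.
  [ 1  4  -4  -23/2  21/2 ]
  [ 0  0   0      1  -3/5 ]
  [ 0  0   0      0    -3 ]
  [ 0  0   0    3/2  -3/2 ]
Subtract 3/2 times R2 from R4.
  [ 1  4  -4  -23/2  21/2 ]
  [ 0  0   0      1  -3/5 ]
  [ 0  0   0      0    -3 ]
  [ 0  0   0      0  -3/5 ]
Multiply R3 by -1/3.
  [ 1  4  -4  -23/2  21/2 ]
  [ 0  0   0      1  -3/5 ]
  [ 0  0   0      0     1 ]
  [ 0  0   0      0  -3/5 ]
Add 3/5 times R3 to R4.
  [ 1  4  -4  -23/2  21/2 ]
  [ 0  0   0      1  -3/5 ]
  [ 0  0   0      0     1 ]
  [ 0  0   0      0     0 ]
Add 3/5 times R3 to R2.
  [ 1  4  -4  -23/2  21/2 ]
  [ 0  0   0      1     0 ]
  [ 0  0   0      0     1 ]
  [ 0  0   0      0     0 ]
Subtract 21/2 times R3 from R1.
  [ 1  4  -4  -23/2  0 ]
  [ 0  0   0      1  0 ]
  [ 0  0   0      0  1 ]
  [ 0  0   0      0  0 ]
Add 23/2 times R2 to R1.
  [ 1  4  -4  0  0 ]
  [ 0  0   0  1  0 ]
  [ 0  0   0  0  1 ]
  [ 0  0   0  0  0 ]
The reduced form has 3 nonzero rows.

rank = 3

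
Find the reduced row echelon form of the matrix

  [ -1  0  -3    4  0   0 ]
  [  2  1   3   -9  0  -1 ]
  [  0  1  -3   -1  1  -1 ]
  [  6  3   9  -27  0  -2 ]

R1 := -1·R1
  [ 1  0   3   -4  0   0 ]
  [ 2  1   3   -9  0  -1 ]
  [ 0  1  -3   -1  1  -1 ]
  [ 6  3   9  -27  0  -2 ]
R2 := R2 − 2·R1
  [ 1  0   3   -4  0   0 ]
  [ 0  1  -3   -1  0  -1 ]
  [ 0  1  -3   -1  1  -1 ]
  [ 6  3   9  -27  0  -2 ]
R4 := R4 − 6·R1
  [ 1  0   3  -4  0   0 ]
  [ 0  1  -3  -1  0  -1 ]
  [ 0  1  -3  -1  1  -1 ]
  [ 0  3  -9  -3  0  -2 ]
R3 := R3 − R2
  [ 1  0   3  -4  0   0 ]
  [ 0  1  -3  -1  0  -1 ]
  [ 0  0   0   0  1   0 ]
  [ 0  3  -9  -3  0  -2 ]
R4 := R4 − 3·R2
  [ 1  0   3  -4  0   0 ]
  [ 0  1  -3  -1  0  -1 ]
  [ 0  0   0   0  1   0 ]
  [ 0  0   0   0  0   1 ]
R2 := R2 + R4
  [ 1  0   3  -4  0  0 ]
  [ 0  1  -3  -1  0  0 ]
  [ 0  0   0   0  1  0 ]
  [ 0  0   0   0  0  1 ]

[[1, 0, 3, -4, 0, 0], [0, 1, -3, -1, 0, 0], [0, 0, 0, 0, 1, 0], [0, 0, 0, 0, 0, 1]]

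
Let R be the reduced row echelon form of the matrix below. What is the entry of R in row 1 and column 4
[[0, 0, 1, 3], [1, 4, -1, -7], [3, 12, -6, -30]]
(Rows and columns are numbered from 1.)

-4

r1 <-> r2
  [ 1   4  -1   -7 ]
  [ 0   0   1    3 ]
  [ 3  12  -6  -30 ]
r3 := r3 − 3·r1
  [ 1  4  -1  -7 ]
  [ 0  0   1   3 ]
  [ 0  0  -3  -9 ]
r3 := r3 + 3·r2
  [ 1  4  -1  -7 ]
  [ 0  0   1   3 ]
  [ 0  0   0   0 ]
r1 := r1 + r2
  [ 1  4  0  -4 ]
  [ 0  0  1   3 ]
  [ 0  0  0   0 ]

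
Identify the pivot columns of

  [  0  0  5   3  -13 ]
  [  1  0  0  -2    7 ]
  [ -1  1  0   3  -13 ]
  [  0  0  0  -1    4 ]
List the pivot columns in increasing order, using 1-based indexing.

1, 2, 3, 4

r1 ↔ r2
  [  1  0  0  -2    7 ]
  [  0  0  5   3  -13 ]
  [ -1  1  0   3  -13 ]
  [  0  0  0  -1    4 ]
r3 → r3 + r1
  [ 1  0  0  -2    7 ]
  [ 0  0  5   3  -13 ]
  [ 0  1  0   1   -6 ]
  [ 0  0  0  -1    4 ]
r2 ↔ r3
  [ 1  0  0  -2    7 ]
  [ 0  1  0   1   -6 ]
  [ 0  0  5   3  -13 ]
  [ 0  0  0  -1    4 ]
r3 → 1/5·r3
  [ 1  0  0   -2      7 ]
  [ 0  1  0    1     -6 ]
  [ 0  0  1  3/5  -13/5 ]
  [ 0  0  0   -1      4 ]
r4 → -1·r4
  [ 1  0  0   -2      7 ]
  [ 0  1  0    1     -6 ]
  [ 0  0  1  3/5  -13/5 ]
  [ 0  0  0    1     -4 ]
r3 → r3 − 3/5·r4
  [ 1  0  0  -2     7 ]
  [ 0  1  0   1    -6 ]
  [ 0  0  1   0  -1/5 ]
  [ 0  0  0   1    -4 ]
r2 → r2 − r4
  [ 1  0  0  -2     7 ]
  [ 0  1  0   0    -2 ]
  [ 0  0  1   0  -1/5 ]
  [ 0  0  0   1    -4 ]
r1 → r1 + 2·r4
  [ 1  0  0  0    -1 ]
  [ 0  1  0  0    -2 ]
  [ 0  0  1  0  -1/5 ]
  [ 0  0  0  1    -4 ]
Pivot columns are the columns containing a leading 1.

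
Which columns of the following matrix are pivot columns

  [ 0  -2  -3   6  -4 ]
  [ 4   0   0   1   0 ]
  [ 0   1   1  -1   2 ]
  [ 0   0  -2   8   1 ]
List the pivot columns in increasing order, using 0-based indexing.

R1 <=> R2
  [ 4   0   0   1   0 ]
  [ 0  -2  -3   6  -4 ]
  [ 0   1   1  -1   2 ]
  [ 0   0  -2   8   1 ]
R1 → 1/4·R1
  [ 1   0   0  1/4   0 ]
  [ 0  -2  -3    6  -4 ]
  [ 0   1   1   -1   2 ]
  [ 0   0  -2    8   1 ]
R2 → -1/2·R2
  [ 1  0    0  1/4  0 ]
  [ 0  1  3/2   -3  2 ]
  [ 0  1    1   -1  2 ]
  [ 0  0   -2    8  1 ]
R3 → R3 − R2
  [ 1  0     0  1/4  0 ]
  [ 0  1   3/2   -3  2 ]
  [ 0  0  -1/2    2  0 ]
  [ 0  0    -2    8  1 ]
R3 → -2·R3
  [ 1  0    0  1/4  0 ]
  [ 0  1  3/2   -3  2 ]
  [ 0  0    1   -4  0 ]
  [ 0  0   -2    8  1 ]
R4 → R4 + 2·R3
  [ 1  0    0  1/4  0 ]
  [ 0  1  3/2   -3  2 ]
  [ 0  0    1   -4  0 ]
  [ 0  0    0    0  1 ]
R2 → R2 − 2·R4
  [ 1  0    0  1/4  0 ]
  [ 0  1  3/2   -3  0 ]
  [ 0  0    1   -4  0 ]
  [ 0  0    0    0  1 ]
R2 → R2 − 3/2·R3
  [ 1  0  0  1/4  0 ]
  [ 0  1  0    3  0 ]
  [ 0  0  1   -4  0 ]
  [ 0  0  0    0  1 ]
Pivot columns are the columns containing a leading 1.

0, 1, 2, 4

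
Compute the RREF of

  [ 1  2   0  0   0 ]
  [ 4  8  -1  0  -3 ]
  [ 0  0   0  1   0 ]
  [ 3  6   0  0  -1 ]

[[1, 2, 0, 0, 0], [0, 0, 1, 0, 0], [0, 0, 0, 1, 0], [0, 0, 0, 0, 1]]

R2 := R2 − 4·R1
  [ 1  2   0  0   0 ]
  [ 0  0  -1  0  -3 ]
  [ 0  0   0  1   0 ]
  [ 3  6   0  0  -1 ]
R4 := R4 − 3·R1
  [ 1  2   0  0   0 ]
  [ 0  0  -1  0  -3 ]
  [ 0  0   0  1   0 ]
  [ 0  0   0  0  -1 ]
R2 := -1·R2
  [ 1  2  0  0   0 ]
  [ 0  0  1  0   3 ]
  [ 0  0  0  1   0 ]
  [ 0  0  0  0  -1 ]
R4 := -1·R4
  [ 1  2  0  0  0 ]
  [ 0  0  1  0  3 ]
  [ 0  0  0  1  0 ]
  [ 0  0  0  0  1 ]
R2 := R2 − 3·R4
  [ 1  2  0  0  0 ]
  [ 0  0  1  0  0 ]
  [ 0  0  0  1  0 ]
  [ 0  0  0  0  1 ]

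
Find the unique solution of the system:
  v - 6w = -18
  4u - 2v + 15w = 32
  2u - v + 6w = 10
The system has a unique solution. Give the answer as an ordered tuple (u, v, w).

(-4, 6, 4)

Form the augmented matrix and row-reduce:
  [ 0   1  -6  |  -18 ]
  [ 4  -2  15  |   32 ]
  [ 2  -1   6  |   10 ]
Swap r1 and r2.
  [ 4  -2  15  |   32 ]
  [ 0   1  -6  |  -18 ]
  [ 2  -1   6  |   10 ]
Multiply r1 by 1/4.
  [ 1  -1/2  15/4  |    8 ]
  [ 0     1    -6  |  -18 ]
  [ 2    -1     6  |   10 ]
Subtract 2 times r1 from r3.
  [ 1  -1/2  15/4  |    8 ]
  [ 0     1    -6  |  -18 ]
  [ 0     0  -3/2  |   -6 ]
Multiply r3 by -2/3.
  [ 1  -1/2  15/4  |    8 ]
  [ 0     1    -6  |  -18 ]
  [ 0     0     1  |    4 ]
Add 6 times r3 to r2.
  [ 1  -1/2  15/4  |  8 ]
  [ 0     1     0  |  6 ]
  [ 0     0     1  |  4 ]
Subtract 15/4 times r3 from r1.
  [ 1  -1/2  0  |  -7 ]
  [ 0     1  0  |   6 ]
  [ 0     0  1  |   4 ]
Add 1/2 times r2 to r1.
  [ 1  0  0  |  -4 ]
  [ 0  1  0  |   6 ]
  [ 0  0  1  |   4 ]
Reading off the last column: u = -4, v = 6, w = 4.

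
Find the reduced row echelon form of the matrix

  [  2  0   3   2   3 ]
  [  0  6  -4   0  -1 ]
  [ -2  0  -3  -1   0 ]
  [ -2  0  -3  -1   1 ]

[[1, 0, 3/2, 0, 0], [0, 1, -2/3, 0, 0], [0, 0, 0, 1, 0], [0, 0, 0, 0, 1]]

R1 → 1/2·R1
R3 → R3 + 2·R1
R4 → R4 + 2·R1
R2 → 1/6·R2
R4 → R4 − R3
R3 → R3 − 3·R4
R2 → R2 + 1/6·R4
R1 → R1 − 3/2·R4
R1 → R1 − R3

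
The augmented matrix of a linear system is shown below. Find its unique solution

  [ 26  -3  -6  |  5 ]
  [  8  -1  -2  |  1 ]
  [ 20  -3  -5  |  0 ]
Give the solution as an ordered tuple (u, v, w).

(1, 5, 1)

Multiply ρ1 by 1/26.
  [  1  -3/26  -3/13  |  5/26 ]
  [  8     -1     -2  |     1 ]
  [ 20     -3     -5  |     0 ]
Subtract 8 times ρ1 from ρ2.
  [  1  -3/26  -3/13  |   5/26 ]
  [  0  -1/13  -2/13  |  -7/13 ]
  [ 20     -3     -5  |      0 ]
Subtract 20 times ρ1 from ρ3.
  [ 1  -3/26  -3/13  |    5/26 ]
  [ 0  -1/13  -2/13  |   -7/13 ]
  [ 0  -9/13  -5/13  |  -50/13 ]
Multiply ρ2 by -13.
  [ 1  -3/26  -3/13  |    5/26 ]
  [ 0      1      2  |       7 ]
  [ 0  -9/13  -5/13  |  -50/13 ]
Add 9/13 times ρ2 to ρ3.
  [ 1  -3/26  -3/13  |  5/26 ]
  [ 0      1      2  |     7 ]
  [ 0      0      1  |     1 ]
Subtract 2 times ρ3 from ρ2.
  [ 1  -3/26  -3/13  |  5/26 ]
  [ 0      1      0  |     5 ]
  [ 0      0      1  |     1 ]
Add 3/13 times ρ3 to ρ1.
  [ 1  -3/26  0  |  11/26 ]
  [ 0      1  0  |      5 ]
  [ 0      0  1  |      1 ]
Add 3/26 times ρ2 to ρ1.
  [ 1  0  0  |  1 ]
  [ 0  1  0  |  5 ]
  [ 0  0  1  |  1 ]
Reading off the last column: u = 1, v = 5, w = 1.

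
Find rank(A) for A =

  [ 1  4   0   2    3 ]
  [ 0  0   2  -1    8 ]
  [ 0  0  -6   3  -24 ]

R2 -> 1/2·R2
  [ 1  4   0     2    3 ]
  [ 0  0   1  -1/2    4 ]
  [ 0  0  -6     3  -24 ]
R3 -> R3 + 6·R2
  [ 1  4  0     2  3 ]
  [ 0  0  1  -1/2  4 ]
  [ 0  0  0     0  0 ]
The reduced form has 2 nonzero rows.

rank = 2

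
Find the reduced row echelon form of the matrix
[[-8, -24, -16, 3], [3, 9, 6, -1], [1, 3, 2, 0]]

[[1, 3, 2, 0], [0, 0, 0, 1], [0, 0, 0, 0]]

R1 -> -1/8·R1
  [ 1  3  2  -3/8 ]
  [ 3  9  6    -1 ]
  [ 1  3  2     0 ]
R2 -> R2 − 3·R1
  [ 1  3  2  -3/8 ]
  [ 0  0  0   1/8 ]
  [ 1  3  2     0 ]
R3 -> R3 − R1
  [ 1  3  2  -3/8 ]
  [ 0  0  0   1/8 ]
  [ 0  0  0   3/8 ]
R2 -> 8·R2
  [ 1  3  2  -3/8 ]
  [ 0  0  0     1 ]
  [ 0  0  0   3/8 ]
R3 -> R3 − 3/8·R2
  [ 1  3  2  -3/8 ]
  [ 0  0  0     1 ]
  [ 0  0  0     0 ]
R1 -> R1 + 3/8·R2
  [ 1  3  2  0 ]
  [ 0  0  0  1 ]
  [ 0  0  0  0 ]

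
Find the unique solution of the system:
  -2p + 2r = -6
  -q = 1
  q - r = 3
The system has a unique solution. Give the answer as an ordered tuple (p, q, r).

Form the augmented matrix and row-reduce:
  [ -2   0   2  |  -6 ]
  [  0  -1   0  |   1 ]
  [  0   1  -1  |   3 ]
R1 ← -1/2·R1
  [ 1   0  -1  |  3 ]
  [ 0  -1   0  |  1 ]
  [ 0   1  -1  |  3 ]
R2 ← -1·R2
  [ 1  0  -1  |   3 ]
  [ 0  1   0  |  -1 ]
  [ 0  1  -1  |   3 ]
R3 ← R3 − R2
  [ 1  0  -1  |   3 ]
  [ 0  1   0  |  -1 ]
  [ 0  0  -1  |   4 ]
R3 ← -1·R3
  [ 1  0  -1  |   3 ]
  [ 0  1   0  |  -1 ]
  [ 0  0   1  |  -4 ]
R1 ← R1 + R3
  [ 1  0  0  |  -1 ]
  [ 0  1  0  |  -1 ]
  [ 0  0  1  |  -4 ]
Reading off the last column: p = -1, q = -1, r = -4.

(-1, -1, -4)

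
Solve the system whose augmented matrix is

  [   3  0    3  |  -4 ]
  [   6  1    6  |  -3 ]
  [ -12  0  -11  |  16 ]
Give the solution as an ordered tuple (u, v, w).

R1 := 1/3·R1
  [   1  0    1  |  -4/3 ]
  [   6  1    6  |    -3 ]
  [ -12  0  -11  |    16 ]
R2 := R2 − 6·R1
  [   1  0    1  |  -4/3 ]
  [   0  1    0  |     5 ]
  [ -12  0  -11  |    16 ]
R3 := R3 + 12·R1
  [ 1  0  1  |  -4/3 ]
  [ 0  1  0  |     5 ]
  [ 0  0  1  |     0 ]
R1 := R1 − R3
  [ 1  0  0  |  -4/3 ]
  [ 0  1  0  |     5 ]
  [ 0  0  1  |     0 ]
Reading off the last column: u = -4/3, v = 5, w = 0.

(-4/3, 5, 0)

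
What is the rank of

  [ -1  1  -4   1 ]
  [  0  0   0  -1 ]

rank = 2

r1 := -1·r1
  [ 1  -1  4  -1 ]
  [ 0   0  0  -1 ]
r2 := -1·r2
  [ 1  -1  4  -1 ]
  [ 0   0  0   1 ]
r1 := r1 + r2
  [ 1  -1  4  0 ]
  [ 0   0  0  1 ]
The reduced form has 2 nonzero rows.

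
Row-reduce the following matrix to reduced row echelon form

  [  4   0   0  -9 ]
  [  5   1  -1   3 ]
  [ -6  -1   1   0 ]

R1 ← 1/4·R1
  [  1   0   0  -9/4 ]
  [  5   1  -1     3 ]
  [ -6  -1   1     0 ]
R2 ← R2 − 5·R1
  [  1   0   0  -9/4 ]
  [  0   1  -1  57/4 ]
  [ -6  -1   1     0 ]
R3 ← R3 + 6·R1
  [ 1   0   0   -9/4 ]
  [ 0   1  -1   57/4 ]
  [ 0  -1   1  -27/2 ]
R3 ← R3 + R2
  [ 1  0   0  -9/4 ]
  [ 0  1  -1  57/4 ]
  [ 0  0   0   3/4 ]
R3 ← 4/3·R3
  [ 1  0   0  -9/4 ]
  [ 0  1  -1  57/4 ]
  [ 0  0   0     1 ]
R2 ← R2 − 57/4·R3
  [ 1  0   0  -9/4 ]
  [ 0  1  -1     0 ]
  [ 0  0   0     1 ]
R1 ← R1 + 9/4·R3
  [ 1  0   0  0 ]
  [ 0  1  -1  0 ]
  [ 0  0   0  1 ]

[[1, 0, 0, 0], [0, 1, -1, 0], [0, 0, 0, 1]]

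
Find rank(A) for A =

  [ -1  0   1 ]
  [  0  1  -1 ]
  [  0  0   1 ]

rank = 3

r1 -> -1·r1
  [ 1  0  -1 ]
  [ 0  1  -1 ]
  [ 0  0   1 ]
r2 -> r2 + r3
  [ 1  0  -1 ]
  [ 0  1   0 ]
  [ 0  0   1 ]
r1 -> r1 + r3
  [ 1  0  0 ]
  [ 0  1  0 ]
  [ 0  0  1 ]
The reduced form has 3 nonzero rows.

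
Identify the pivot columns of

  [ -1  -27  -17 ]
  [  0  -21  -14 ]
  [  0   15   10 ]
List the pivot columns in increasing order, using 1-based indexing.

1, 2

R1 -> -1·R1
  [ 1   27   17 ]
  [ 0  -21  -14 ]
  [ 0   15   10 ]
R2 -> -1/21·R2
  [ 1  27   17 ]
  [ 0   1  2/3 ]
  [ 0  15   10 ]
R3 -> R3 − 15·R2
  [ 1  27   17 ]
  [ 0   1  2/3 ]
  [ 0   0    0 ]
R1 -> R1 − 27·R2
  [ 1  0   -1 ]
  [ 0  1  2/3 ]
  [ 0  0    0 ]
Pivot columns are the columns containing a leading 1.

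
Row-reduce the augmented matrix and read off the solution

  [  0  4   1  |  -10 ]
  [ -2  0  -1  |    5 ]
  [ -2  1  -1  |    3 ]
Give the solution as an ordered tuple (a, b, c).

r1 <-> r2
  [ -2  0  -1  |    5 ]
  [  0  4   1  |  -10 ]
  [ -2  1  -1  |    3 ]
r1 -> -1/2·r1
  [  1  0  1/2  |  -5/2 ]
  [  0  4    1  |   -10 ]
  [ -2  1   -1  |     3 ]
r3 -> r3 + 2·r1
  [ 1  0  1/2  |  -5/2 ]
  [ 0  4    1  |   -10 ]
  [ 0  1    0  |    -2 ]
r2 -> 1/4·r2
  [ 1  0  1/2  |  -5/2 ]
  [ 0  1  1/4  |  -5/2 ]
  [ 0  1    0  |    -2 ]
r3 -> r3 − r2
  [ 1  0   1/2  |  -5/2 ]
  [ 0  1   1/4  |  -5/2 ]
  [ 0  0  -1/4  |   1/2 ]
r3 -> -4·r3
  [ 1  0  1/2  |  -5/2 ]
  [ 0  1  1/4  |  -5/2 ]
  [ 0  0    1  |    -2 ]
r2 -> r2 − 1/4·r3
  [ 1  0  1/2  |  -5/2 ]
  [ 0  1    0  |    -2 ]
  [ 0  0    1  |    -2 ]
r1 -> r1 − 1/2·r3
  [ 1  0  0  |  -3/2 ]
  [ 0  1  0  |    -2 ]
  [ 0  0  1  |    -2 ]
Reading off the last column: a = -3/2, b = -2, c = -2.

(-3/2, -2, -2)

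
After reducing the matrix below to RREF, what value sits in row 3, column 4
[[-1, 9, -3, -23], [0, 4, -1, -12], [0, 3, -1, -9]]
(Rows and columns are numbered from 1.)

0

r1 := -1·r1
  [ 1  -9   3   23 ]
  [ 0   4  -1  -12 ]
  [ 0   3  -1   -9 ]
r2 := 1/4·r2
  [ 1  -9     3  23 ]
  [ 0   1  -1/4  -3 ]
  [ 0   3    -1  -9 ]
r3 := r3 − 3·r2
  [ 1  -9     3  23 ]
  [ 0   1  -1/4  -3 ]
  [ 0   0  -1/4   0 ]
r3 := -4·r3
  [ 1  -9     3  23 ]
  [ 0   1  -1/4  -3 ]
  [ 0   0     1   0 ]
r2 := r2 + 1/4·r3
  [ 1  -9  3  23 ]
  [ 0   1  0  -3 ]
  [ 0   0  1   0 ]
r1 := r1 − 3·r3
  [ 1  -9  0  23 ]
  [ 0   1  0  -3 ]
  [ 0   0  1   0 ]
r1 := r1 + 9·r2
  [ 1  0  0  -4 ]
  [ 0  1  0  -3 ]
  [ 0  0  1   0 ]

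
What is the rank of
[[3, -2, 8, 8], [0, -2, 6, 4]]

Multiply R1 by 1/3.
Multiply R2 by -1/2.
Add 2/3 times R2 to R1.
The reduced form has 2 nonzero rows.

rank = 2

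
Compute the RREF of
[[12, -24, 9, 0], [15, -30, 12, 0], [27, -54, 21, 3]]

ρ1 -> 1/12·ρ1
  [  1   -2  3/4  0 ]
  [ 15  -30   12  0 ]
  [ 27  -54   21  3 ]
ρ2 -> ρ2 − 15·ρ1
  [  1   -2  3/4  0 ]
  [  0    0  3/4  0 ]
  [ 27  -54   21  3 ]
ρ3 -> ρ3 − 27·ρ1
  [ 1  -2  3/4  0 ]
  [ 0   0  3/4  0 ]
  [ 0   0  3/4  3 ]
ρ2 -> 4/3·ρ2
  [ 1  -2  3/4  0 ]
  [ 0   0    1  0 ]
  [ 0   0  3/4  3 ]
ρ3 -> ρ3 − 3/4·ρ2
  [ 1  -2  3/4  0 ]
  [ 0   0    1  0 ]
  [ 0   0    0  3 ]
ρ3 -> 1/3·ρ3
  [ 1  -2  3/4  0 ]
  [ 0   0    1  0 ]
  [ 0   0    0  1 ]
ρ1 -> ρ1 − 3/4·ρ2
  [ 1  -2  0  0 ]
  [ 0   0  1  0 ]
  [ 0   0  0  1 ]

[[1, -2, 0, 0], [0, 0, 1, 0], [0, 0, 0, 1]]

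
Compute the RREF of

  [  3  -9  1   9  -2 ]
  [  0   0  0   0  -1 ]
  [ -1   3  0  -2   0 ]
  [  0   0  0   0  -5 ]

[[1, -3, 0, 2, 0], [0, 0, 1, 3, 0], [0, 0, 0, 0, 1], [0, 0, 0, 0, 0]]

R1 → 1/3·R1
  [  1  -3  1/3   3  -2/3 ]
  [  0   0    0   0    -1 ]
  [ -1   3    0  -2     0 ]
  [  0   0    0   0    -5 ]
R3 → R3 + R1
  [ 1  -3  1/3  3  -2/3 ]
  [ 0   0    0  0    -1 ]
  [ 0   0  1/3  1  -2/3 ]
  [ 0   0    0  0    -5 ]
R2 <-> R3
  [ 1  -3  1/3  3  -2/3 ]
  [ 0   0  1/3  1  -2/3 ]
  [ 0   0    0  0    -1 ]
  [ 0   0    0  0    -5 ]
R2 → 3·R2
  [ 1  -3  1/3  3  -2/3 ]
  [ 0   0    1  3    -2 ]
  [ 0   0    0  0    -1 ]
  [ 0   0    0  0    -5 ]
R3 → -1·R3
  [ 1  -3  1/3  3  -2/3 ]
  [ 0   0    1  3    -2 ]
  [ 0   0    0  0     1 ]
  [ 0   0    0  0    -5 ]
R4 → R4 + 5·R3
  [ 1  -3  1/3  3  -2/3 ]
  [ 0   0    1  3    -2 ]
  [ 0   0    0  0     1 ]
  [ 0   0    0  0     0 ]
R2 → R2 + 2·R3
  [ 1  -3  1/3  3  -2/3 ]
  [ 0   0    1  3     0 ]
  [ 0   0    0  0     1 ]
  [ 0   0    0  0     0 ]
R1 → R1 + 2/3·R3
  [ 1  -3  1/3  3  0 ]
  [ 0   0    1  3  0 ]
  [ 0   0    0  0  1 ]
  [ 0   0    0  0  0 ]
R1 → R1 − 1/3·R2
  [ 1  -3  0  2  0 ]
  [ 0   0  1  3  0 ]
  [ 0   0  0  0  1 ]
  [ 0   0  0  0  0 ]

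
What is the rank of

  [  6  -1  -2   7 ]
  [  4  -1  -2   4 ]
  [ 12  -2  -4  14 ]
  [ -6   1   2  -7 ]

R1 → 1/6·R1
  [  1  -1/6  -1/3  7/6 ]
  [  4    -1    -2    4 ]
  [ 12    -2    -4   14 ]
  [ -6     1     2   -7 ]
R2 → R2 − 4·R1
  [  1  -1/6  -1/3   7/6 ]
  [  0  -1/3  -2/3  -2/3 ]
  [ 12    -2    -4    14 ]
  [ -6     1     2    -7 ]
R3 → R3 − 12·R1
  [  1  -1/6  -1/3   7/6 ]
  [  0  -1/3  -2/3  -2/3 ]
  [  0     0     0     0 ]
  [ -6     1     2    -7 ]
R4 → R4 + 6·R1
  [ 1  -1/6  -1/3   7/6 ]
  [ 0  -1/3  -2/3  -2/3 ]
  [ 0     0     0     0 ]
  [ 0     0     0     0 ]
R2 → -3·R2
  [ 1  -1/6  -1/3  7/6 ]
  [ 0     1     2    2 ]
  [ 0     0     0    0 ]
  [ 0     0     0    0 ]
R1 → R1 + 1/6·R2
  [ 1  0  0  3/2 ]
  [ 0  1  2    2 ]
  [ 0  0  0    0 ]
  [ 0  0  0    0 ]
The reduced form has 2 nonzero rows.

rank = 2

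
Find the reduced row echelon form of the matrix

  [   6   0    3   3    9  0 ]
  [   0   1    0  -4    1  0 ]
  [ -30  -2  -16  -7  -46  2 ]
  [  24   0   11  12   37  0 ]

[[1, 0, 0, 1/2, 2, 0], [0, 1, 0, -4, 1, 0], [0, 0, 1, 0, -1, 0], [0, 0, 0, 0, 0, 1]]

ρ1 := 1/6·ρ1
  [   1   0  1/2  1/2  3/2  0 ]
  [   0   1    0   -4    1  0 ]
  [ -30  -2  -16   -7  -46  2 ]
  [  24   0   11   12   37  0 ]
ρ3 := ρ3 + 30·ρ1
  [  1   0  1/2  1/2  3/2  0 ]
  [  0   1    0   -4    1  0 ]
  [  0  -2   -1    8   -1  2 ]
  [ 24   0   11   12   37  0 ]
ρ4 := ρ4 − 24·ρ1
  [ 1   0  1/2  1/2  3/2  0 ]
  [ 0   1    0   -4    1  0 ]
  [ 0  -2   -1    8   -1  2 ]
  [ 0   0   -1    0    1  0 ]
ρ3 := ρ3 + 2·ρ2
  [ 1  0  1/2  1/2  3/2  0 ]
  [ 0  1    0   -4    1  0 ]
  [ 0  0   -1    0    1  2 ]
  [ 0  0   -1    0    1  0 ]
ρ3 := -1·ρ3
  [ 1  0  1/2  1/2  3/2   0 ]
  [ 0  1    0   -4    1   0 ]
  [ 0  0    1    0   -1  -2 ]
  [ 0  0   -1    0    1   0 ]
ρ4 := ρ4 + ρ3
  [ 1  0  1/2  1/2  3/2   0 ]
  [ 0  1    0   -4    1   0 ]
  [ 0  0    1    0   -1  -2 ]
  [ 0  0    0    0    0  -2 ]
ρ4 := -1/2·ρ4
  [ 1  0  1/2  1/2  3/2   0 ]
  [ 0  1    0   -4    1   0 ]
  [ 0  0    1    0   -1  -2 ]
  [ 0  0    0    0    0   1 ]
ρ3 := ρ3 + 2·ρ4
  [ 1  0  1/2  1/2  3/2  0 ]
  [ 0  1    0   -4    1  0 ]
  [ 0  0    1    0   -1  0 ]
  [ 0  0    0    0    0  1 ]
ρ1 := ρ1 − 1/2·ρ3
  [ 1  0  0  1/2   2  0 ]
  [ 0  1  0   -4   1  0 ]
  [ 0  0  1    0  -1  0 ]
  [ 0  0  0    0   0  1 ]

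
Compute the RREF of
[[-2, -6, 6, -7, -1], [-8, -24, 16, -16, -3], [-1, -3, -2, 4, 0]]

[[1, 3, 0, -1, 0], [0, 0, 1, -3/2, 0], [0, 0, 0, 0, 1]]

r1 → -1/2·r1
  [  1    3  -3  7/2  1/2 ]
  [ -8  -24  16  -16   -3 ]
  [ -1   -3  -2    4    0 ]
r2 → r2 + 8·r1
  [  1   3  -3  7/2  1/2 ]
  [  0   0  -8   12    1 ]
  [ -1  -3  -2    4    0 ]
r3 → r3 + r1
  [ 1  3  -3   7/2  1/2 ]
  [ 0  0  -8    12    1 ]
  [ 0  0  -5  15/2  1/2 ]
r2 → -1/8·r2
  [ 1  3  -3   7/2   1/2 ]
  [ 0  0   1  -3/2  -1/8 ]
  [ 0  0  -5  15/2   1/2 ]
r3 → r3 + 5·r2
  [ 1  3  -3   7/2   1/2 ]
  [ 0  0   1  -3/2  -1/8 ]
  [ 0  0   0     0  -1/8 ]
r3 → -8·r3
  [ 1  3  -3   7/2   1/2 ]
  [ 0  0   1  -3/2  -1/8 ]
  [ 0  0   0     0     1 ]
r2 → r2 + 1/8·r3
  [ 1  3  -3   7/2  1/2 ]
  [ 0  0   1  -3/2    0 ]
  [ 0  0   0     0    1 ]
r1 → r1 − 1/2·r3
  [ 1  3  -3   7/2  0 ]
  [ 0  0   1  -3/2  0 ]
  [ 0  0   0     0  1 ]
r1 → r1 + 3·r2
  [ 1  3  0    -1  0 ]
  [ 0  0  1  -3/2  0 ]
  [ 0  0  0     0  1 ]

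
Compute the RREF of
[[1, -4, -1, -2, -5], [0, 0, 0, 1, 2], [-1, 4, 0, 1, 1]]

R3 -> R3 + R1
  [ 1  -4  -1  -2  -5 ]
  [ 0   0   0   1   2 ]
  [ 0   0  -1  -1  -4 ]
R2 <=> R3
  [ 1  -4  -1  -2  -5 ]
  [ 0   0  -1  -1  -4 ]
  [ 0   0   0   1   2 ]
R2 -> -1·R2
  [ 1  -4  -1  -2  -5 ]
  [ 0   0   1   1   4 ]
  [ 0   0   0   1   2 ]
R2 -> R2 − R3
  [ 1  -4  -1  -2  -5 ]
  [ 0   0   1   0   2 ]
  [ 0   0   0   1   2 ]
R1 -> R1 + 2·R3
  [ 1  -4  -1  0  -1 ]
  [ 0   0   1  0   2 ]
  [ 0   0   0  1   2 ]
R1 -> R1 + R2
  [ 1  -4  0  0  1 ]
  [ 0   0  1  0  2 ]
  [ 0   0  0  1  2 ]

[[1, -4, 0, 0, 1], [0, 0, 1, 0, 2], [0, 0, 0, 1, 2]]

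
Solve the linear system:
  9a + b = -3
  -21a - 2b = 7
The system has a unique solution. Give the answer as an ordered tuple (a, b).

(-1/3, 0)

Form the augmented matrix and row-reduce:
  [   9   1  |  -3 ]
  [ -21  -2  |   7 ]
ρ1 := 1/9·ρ1
  [   1  1/9  |  -1/3 ]
  [ -21   -2  |     7 ]
ρ2 := ρ2 + 21·ρ1
  [ 1  1/9  |  -1/3 ]
  [ 0  1/3  |     0 ]
ρ2 := 3·ρ2
  [ 1  1/9  |  -1/3 ]
  [ 0    1  |     0 ]
ρ1 := ρ1 − 1/9·ρ2
  [ 1  0  |  -1/3 ]
  [ 0  1  |     0 ]
Reading off the last column: a = -1/3, b = 0.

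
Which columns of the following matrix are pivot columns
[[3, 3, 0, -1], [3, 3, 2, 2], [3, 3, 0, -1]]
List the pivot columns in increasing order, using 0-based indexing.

0, 2

R1 ← 1/3·R1
  [ 1  1  0  -1/3 ]
  [ 3  3  2     2 ]
  [ 3  3  0    -1 ]
R2 ← R2 − 3·R1
  [ 1  1  0  -1/3 ]
  [ 0  0  2     3 ]
  [ 3  3  0    -1 ]
R3 ← R3 − 3·R1
  [ 1  1  0  -1/3 ]
  [ 0  0  2     3 ]
  [ 0  0  0     0 ]
R2 ← 1/2·R2
  [ 1  1  0  -1/3 ]
  [ 0  0  1   3/2 ]
  [ 0  0  0     0 ]
Pivot columns are the columns containing a leading 1.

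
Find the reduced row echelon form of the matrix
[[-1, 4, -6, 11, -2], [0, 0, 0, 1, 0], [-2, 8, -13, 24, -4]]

[[1, -4, 0, 0, 2], [0, 0, 1, 0, 0], [0, 0, 0, 1, 0]]

r1 := -1·r1
  [  1  -4    6  -11   2 ]
  [  0   0    0    1   0 ]
  [ -2   8  -13   24  -4 ]
r3 := r3 + 2·r1
  [ 1  -4   6  -11  2 ]
  [ 0   0   0    1  0 ]
  [ 0   0  -1    2  0 ]
r2 <=> r3
  [ 1  -4   6  -11  2 ]
  [ 0   0  -1    2  0 ]
  [ 0   0   0    1  0 ]
r2 := -1·r2
  [ 1  -4  6  -11  2 ]
  [ 0   0  1   -2  0 ]
  [ 0   0  0    1  0 ]
r2 := r2 + 2·r3
  [ 1  -4  6  -11  2 ]
  [ 0   0  1    0  0 ]
  [ 0   0  0    1  0 ]
r1 := r1 + 11·r3
  [ 1  -4  6  0  2 ]
  [ 0   0  1  0  0 ]
  [ 0   0  0  1  0 ]
r1 := r1 − 6·r2
  [ 1  -4  0  0  2 ]
  [ 0   0  1  0  0 ]
  [ 0   0  0  1  0 ]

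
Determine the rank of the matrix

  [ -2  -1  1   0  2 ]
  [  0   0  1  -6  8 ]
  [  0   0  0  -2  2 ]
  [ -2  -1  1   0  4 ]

rank = 4

Multiply R1 by -1/2.
  [  1  1/2  -1/2   0  -1 ]
  [  0    0     1  -6   8 ]
  [  0    0     0  -2   2 ]
  [ -2   -1     1   0   4 ]
Add 2 times R1 to R4.
  [ 1  1/2  -1/2   0  -1 ]
  [ 0    0     1  -6   8 ]
  [ 0    0     0  -2   2 ]
  [ 0    0     0   0   2 ]
Multiply R3 by -1/2.
  [ 1  1/2  -1/2   0  -1 ]
  [ 0    0     1  -6   8 ]
  [ 0    0     0   1  -1 ]
  [ 0    0     0   0   2 ]
Multiply R4 by 1/2.
  [ 1  1/2  -1/2   0  -1 ]
  [ 0    0     1  -6   8 ]
  [ 0    0     0   1  -1 ]
  [ 0    0     0   0   1 ]
Add R4 to R3.
  [ 1  1/2  -1/2   0  -1 ]
  [ 0    0     1  -6   8 ]
  [ 0    0     0   1   0 ]
  [ 0    0     0   0   1 ]
Subtract 8 times R4 from R2.
  [ 1  1/2  -1/2   0  -1 ]
  [ 0    0     1  -6   0 ]
  [ 0    0     0   1   0 ]
  [ 0    0     0   0   1 ]
Add R4 to R1.
  [ 1  1/2  -1/2   0  0 ]
  [ 0    0     1  -6  0 ]
  [ 0    0     0   1  0 ]
  [ 0    0     0   0  1 ]
Add 6 times R3 to R2.
  [ 1  1/2  -1/2  0  0 ]
  [ 0    0     1  0  0 ]
  [ 0    0     0  1  0 ]
  [ 0    0     0  0  1 ]
Add 1/2 times R2 to R1.
  [ 1  1/2  0  0  0 ]
  [ 0    0  1  0  0 ]
  [ 0    0  0  1  0 ]
  [ 0    0  0  0  1 ]
The reduced form has 4 nonzero rows.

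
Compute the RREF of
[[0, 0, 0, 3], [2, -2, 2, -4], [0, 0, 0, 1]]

[[1, -1, 1, 0], [0, 0, 0, 1], [0, 0, 0, 0]]

R1 <=> R2
R1 := 1/2·R1
R2 := 1/3·R2
R3 := R3 − R2
R1 := R1 + 2·R2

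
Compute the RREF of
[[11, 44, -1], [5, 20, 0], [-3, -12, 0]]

[[1, 4, 0], [0, 0, 1], [0, 0, 0]]

ρ1 := 1/11·ρ1
ρ2 := ρ2 − 5·ρ1
ρ3 := ρ3 + 3·ρ1
ρ2 := 11/5·ρ2
ρ3 := ρ3 + 3/11·ρ2
ρ1 := ρ1 + 1/11·ρ2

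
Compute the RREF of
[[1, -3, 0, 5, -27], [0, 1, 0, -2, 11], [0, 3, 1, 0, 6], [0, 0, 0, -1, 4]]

[[1, 0, 0, 0, 2], [0, 1, 0, 0, 3], [0, 0, 1, 0, -3], [0, 0, 0, 1, -4]]

r3 := r3 − 3·r2
  [ 1  -3  0   5  -27 ]
  [ 0   1  0  -2   11 ]
  [ 0   0  1   6  -27 ]
  [ 0   0  0  -1    4 ]
r4 := -1·r4
  [ 1  -3  0   5  -27 ]
  [ 0   1  0  -2   11 ]
  [ 0   0  1   6  -27 ]
  [ 0   0  0   1   -4 ]
r3 := r3 − 6·r4
  [ 1  -3  0   5  -27 ]
  [ 0   1  0  -2   11 ]
  [ 0   0  1   0   -3 ]
  [ 0   0  0   1   -4 ]
r2 := r2 + 2·r4
  [ 1  -3  0  5  -27 ]
  [ 0   1  0  0    3 ]
  [ 0   0  1  0   -3 ]
  [ 0   0  0  1   -4 ]
r1 := r1 − 5·r4
  [ 1  -3  0  0  -7 ]
  [ 0   1  0  0   3 ]
  [ 0   0  1  0  -3 ]
  [ 0   0  0  1  -4 ]
r1 := r1 + 3·r2
  [ 1  0  0  0   2 ]
  [ 0  1  0  0   3 ]
  [ 0  0  1  0  -3 ]
  [ 0  0  0  1  -4 ]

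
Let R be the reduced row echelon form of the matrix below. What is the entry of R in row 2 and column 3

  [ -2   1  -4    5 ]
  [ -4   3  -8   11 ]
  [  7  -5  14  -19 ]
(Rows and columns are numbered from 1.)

ρ1 := -1/2·ρ1
  [  1  -1/2   2  -5/2 ]
  [ -4     3  -8    11 ]
  [  7    -5  14   -19 ]
ρ2 := ρ2 + 4·ρ1
  [ 1  -1/2   2  -5/2 ]
  [ 0     1   0     1 ]
  [ 7    -5  14   -19 ]
ρ3 := ρ3 − 7·ρ1
  [ 1  -1/2  2  -5/2 ]
  [ 0     1  0     1 ]
  [ 0  -3/2  0  -3/2 ]
ρ3 := ρ3 + 3/2·ρ2
  [ 1  -1/2  2  -5/2 ]
  [ 0     1  0     1 ]
  [ 0     0  0     0 ]
ρ1 := ρ1 + 1/2·ρ2
  [ 1  0  2  -2 ]
  [ 0  1  0   1 ]
  [ 0  0  0   0 ]

0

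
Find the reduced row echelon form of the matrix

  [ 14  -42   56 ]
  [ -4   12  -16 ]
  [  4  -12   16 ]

R1 := 1/14·R1
  [  1   -3    4 ]
  [ -4   12  -16 ]
  [  4  -12   16 ]
R2 := R2 + 4·R1
  [ 1   -3   4 ]
  [ 0    0   0 ]
  [ 4  -12  16 ]
R3 := R3 − 4·R1
  [ 1  -3  4 ]
  [ 0   0  0 ]
  [ 0   0  0 ]

[[1, -3, 4], [0, 0, 0], [0, 0, 0]]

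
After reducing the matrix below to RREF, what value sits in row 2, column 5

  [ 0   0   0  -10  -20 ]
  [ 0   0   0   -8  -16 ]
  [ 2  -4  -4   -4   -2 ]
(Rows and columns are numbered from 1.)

ρ1 <=> ρ3
  [ 2  -4  -4   -4   -2 ]
  [ 0   0   0   -8  -16 ]
  [ 0   0   0  -10  -20 ]
ρ1 ← 1/2·ρ1
  [ 1  -2  -2   -2   -1 ]
  [ 0   0   0   -8  -16 ]
  [ 0   0   0  -10  -20 ]
ρ2 ← -1/8·ρ2
  [ 1  -2  -2   -2   -1 ]
  [ 0   0   0    1    2 ]
  [ 0   0   0  -10  -20 ]
ρ3 ← ρ3 + 10·ρ2
  [ 1  -2  -2  -2  -1 ]
  [ 0   0   0   1   2 ]
  [ 0   0   0   0   0 ]
ρ1 ← ρ1 + 2·ρ2
  [ 1  -2  -2  0  3 ]
  [ 0   0   0  1  2 ]
  [ 0   0   0  0  0 ]

2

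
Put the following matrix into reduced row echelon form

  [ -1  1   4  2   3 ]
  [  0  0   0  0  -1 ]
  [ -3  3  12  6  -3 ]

R1 -> -1·R1
  [  1  -1  -4  -2  -3 ]
  [  0   0   0   0  -1 ]
  [ -3   3  12   6  -3 ]
R3 -> R3 + 3·R1
  [ 1  -1  -4  -2   -3 ]
  [ 0   0   0   0   -1 ]
  [ 0   0   0   0  -12 ]
R2 -> -1·R2
  [ 1  -1  -4  -2   -3 ]
  [ 0   0   0   0    1 ]
  [ 0   0   0   0  -12 ]
R3 -> R3 + 12·R2
  [ 1  -1  -4  -2  -3 ]
  [ 0   0   0   0   1 ]
  [ 0   0   0   0   0 ]
R1 -> R1 + 3·R2
  [ 1  -1  -4  -2  0 ]
  [ 0   0   0   0  1 ]
  [ 0   0   0   0  0 ]

[[1, -1, -4, -2, 0], [0, 0, 0, 0, 1], [0, 0, 0, 0, 0]]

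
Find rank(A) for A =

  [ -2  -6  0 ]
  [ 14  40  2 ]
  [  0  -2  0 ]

Multiply ρ1 by -1/2.
Subtract 14 times ρ1 from ρ2.
Multiply ρ2 by -1/2.
Add 2 times ρ2 to ρ3.
Multiply ρ3 by -1/2.
Add ρ3 to ρ2.
Subtract 3 times ρ2 from ρ1.
The reduced form has 3 nonzero rows.

rank = 3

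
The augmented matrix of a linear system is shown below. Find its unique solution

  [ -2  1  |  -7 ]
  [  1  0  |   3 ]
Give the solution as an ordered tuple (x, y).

R1 → -1/2·R1
  [ 1  -1/2  |  7/2 ]
  [ 1     0  |    3 ]
R2 → R2 − R1
  [ 1  -1/2  |   7/2 ]
  [ 0   1/2  |  -1/2 ]
R2 → 2·R2
  [ 1  -1/2  |  7/2 ]
  [ 0     1  |   -1 ]
R1 → R1 + 1/2·R2
  [ 1  0  |   3 ]
  [ 0  1  |  -1 ]
Reading off the last column: x = 3, y = -1.

(3, -1)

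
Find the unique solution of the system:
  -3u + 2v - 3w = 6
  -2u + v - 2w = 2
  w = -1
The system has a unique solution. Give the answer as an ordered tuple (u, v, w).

Form the augmented matrix and row-reduce:
  [ -3  2  -3  |   6 ]
  [ -2  1  -2  |   2 ]
  [  0  0   1  |  -1 ]
ρ1 := -1/3·ρ1
ρ2 := ρ2 + 2·ρ1
ρ2 := -3·ρ2
ρ1 := ρ1 − ρ3
ρ1 := ρ1 + 2/3·ρ2
Reading off the last column: u = 3, v = 6, w = -1.

(3, 6, -1)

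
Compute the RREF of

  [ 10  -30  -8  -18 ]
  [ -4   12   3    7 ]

[[1, -3, 0, -1], [0, 0, 1, 1]]

R1 ← 1/10·R1
  [  1  -3  -4/5  -9/5 ]
  [ -4  12     3     7 ]
R2 ← R2 + 4·R1
  [ 1  -3  -4/5  -9/5 ]
  [ 0   0  -1/5  -1/5 ]
R2 ← -5·R2
  [ 1  -3  -4/5  -9/5 ]
  [ 0   0     1     1 ]
R1 ← R1 + 4/5·R2
  [ 1  -3  0  -1 ]
  [ 0   0  1   1 ]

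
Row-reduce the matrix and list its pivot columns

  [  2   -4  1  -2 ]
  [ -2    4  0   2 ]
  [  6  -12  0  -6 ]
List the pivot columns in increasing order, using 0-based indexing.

r1 -> 1/2·r1
  [  1   -2  1/2  -1 ]
  [ -2    4    0   2 ]
  [  6  -12    0  -6 ]
r2 -> r2 + 2·r1
  [ 1   -2  1/2  -1 ]
  [ 0    0    1   0 ]
  [ 6  -12    0  -6 ]
r3 -> r3 − 6·r1
  [ 1  -2  1/2  -1 ]
  [ 0   0    1   0 ]
  [ 0   0   -3   0 ]
r3 -> r3 + 3·r2
  [ 1  -2  1/2  -1 ]
  [ 0   0    1   0 ]
  [ 0   0    0   0 ]
r1 -> r1 − 1/2·r2
  [ 1  -2  0  -1 ]
  [ 0   0  1   0 ]
  [ 0   0  0   0 ]
Pivot columns are the columns containing a leading 1.

0, 2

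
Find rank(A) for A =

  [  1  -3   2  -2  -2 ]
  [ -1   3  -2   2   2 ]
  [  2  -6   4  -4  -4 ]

rank = 1

r2 → r2 + r1
r3 → r3 − 2·r1
The reduced form has 1 nonzero row.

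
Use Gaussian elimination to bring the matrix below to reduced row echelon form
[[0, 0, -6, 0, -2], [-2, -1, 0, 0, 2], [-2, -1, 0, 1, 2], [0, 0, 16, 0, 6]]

Swap R1 and R2.
  [ -2  -1   0  0   2 ]
  [  0   0  -6  0  -2 ]
  [ -2  -1   0  1   2 ]
  [  0   0  16  0   6 ]
Multiply R1 by -1/2.
  [  1  1/2   0  0  -1 ]
  [  0    0  -6  0  -2 ]
  [ -2   -1   0  1   2 ]
  [  0    0  16  0   6 ]
Add 2 times R1 to R3.
  [ 1  1/2   0  0  -1 ]
  [ 0    0  -6  0  -2 ]
  [ 0    0   0  1   0 ]
  [ 0    0  16  0   6 ]
Multiply R2 by -1/6.
  [ 1  1/2   0  0   -1 ]
  [ 0    0   1  0  1/3 ]
  [ 0    0   0  1    0 ]
  [ 0    0  16  0    6 ]
Subtract 16 times R2 from R4.
  [ 1  1/2  0  0   -1 ]
  [ 0    0  1  0  1/3 ]
  [ 0    0  0  1    0 ]
  [ 0    0  0  0  2/3 ]
Multiply R4 by 3/2.
  [ 1  1/2  0  0   -1 ]
  [ 0    0  1  0  1/3 ]
  [ 0    0  0  1    0 ]
  [ 0    0  0  0    1 ]
Subtract 1/3 times R4 from R2.
  [ 1  1/2  0  0  -1 ]
  [ 0    0  1  0   0 ]
  [ 0    0  0  1   0 ]
  [ 0    0  0  0   1 ]
Add R4 to R1.
  [ 1  1/2  0  0  0 ]
  [ 0    0  1  0  0 ]
  [ 0    0  0  1  0 ]
  [ 0    0  0  0  1 ]

[[1, 1/2, 0, 0, 0], [0, 0, 1, 0, 0], [0, 0, 0, 1, 0], [0, 0, 0, 0, 1]]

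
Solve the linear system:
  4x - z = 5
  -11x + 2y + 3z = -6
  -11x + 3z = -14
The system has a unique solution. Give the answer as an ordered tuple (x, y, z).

(1, 4, -1)

Form the augmented matrix and row-reduce:
  [   4  0  -1  |    5 ]
  [ -11  2   3  |   -6 ]
  [ -11  0   3  |  -14 ]
ρ1 -> 1/4·ρ1
  [   1  0  -1/4  |  5/4 ]
  [ -11  2     3  |   -6 ]
  [ -11  0     3  |  -14 ]
ρ2 -> ρ2 + 11·ρ1
  [   1  0  -1/4  |   5/4 ]
  [   0  2   1/4  |  31/4 ]
  [ -11  0     3  |   -14 ]
ρ3 -> ρ3 + 11·ρ1
  [ 1  0  -1/4  |   5/4 ]
  [ 0  2   1/4  |  31/4 ]
  [ 0  0   1/4  |  -1/4 ]
ρ2 -> 1/2·ρ2
  [ 1  0  -1/4  |   5/4 ]
  [ 0  1   1/8  |  31/8 ]
  [ 0  0   1/4  |  -1/4 ]
ρ3 -> 4·ρ3
  [ 1  0  -1/4  |   5/4 ]
  [ 0  1   1/8  |  31/8 ]
  [ 0  0     1  |    -1 ]
ρ2 -> ρ2 − 1/8·ρ3
  [ 1  0  -1/4  |  5/4 ]
  [ 0  1     0  |    4 ]
  [ 0  0     1  |   -1 ]
ρ1 -> ρ1 + 1/4·ρ3
  [ 1  0  0  |   1 ]
  [ 0  1  0  |   4 ]
  [ 0  0  1  |  -1 ]
Reading off the last column: x = 1, y = 4, z = -1.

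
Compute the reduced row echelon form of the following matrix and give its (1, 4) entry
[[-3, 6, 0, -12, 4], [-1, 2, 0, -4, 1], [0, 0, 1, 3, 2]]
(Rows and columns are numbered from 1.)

ρ1 := -1/3·ρ1
ρ2 := ρ2 + ρ1
ρ2 ↔ ρ3
ρ3 := -3·ρ3
ρ2 := ρ2 − 2·ρ3
ρ1 := ρ1 + 4/3·ρ3

4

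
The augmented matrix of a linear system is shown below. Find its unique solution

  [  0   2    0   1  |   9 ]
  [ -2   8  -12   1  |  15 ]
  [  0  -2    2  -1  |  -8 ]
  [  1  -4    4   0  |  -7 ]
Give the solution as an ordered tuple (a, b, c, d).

(3, 3, 1/2, 3)

Swap ρ1 and ρ2.
  [ -2   8  -12   1  |  15 ]
  [  0   2    0   1  |   9 ]
  [  0  -2    2  -1  |  -8 ]
  [  1  -4    4   0  |  -7 ]
Multiply ρ1 by -1/2.
  [ 1  -4  6  -1/2  |  -15/2 ]
  [ 0   2  0     1  |      9 ]
  [ 0  -2  2    -1  |     -8 ]
  [ 1  -4  4     0  |     -7 ]
Subtract ρ1 from ρ4.
  [ 1  -4   6  -1/2  |  -15/2 ]
  [ 0   2   0     1  |      9 ]
  [ 0  -2   2    -1  |     -8 ]
  [ 0   0  -2   1/2  |    1/2 ]
Multiply ρ2 by 1/2.
  [ 1  -4   6  -1/2  |  -15/2 ]
  [ 0   1   0   1/2  |    9/2 ]
  [ 0  -2   2    -1  |     -8 ]
  [ 0   0  -2   1/2  |    1/2 ]
Add 2 times ρ2 to ρ3.
  [ 1  -4   6  -1/2  |  -15/2 ]
  [ 0   1   0   1/2  |    9/2 ]
  [ 0   0   2     0  |      1 ]
  [ 0   0  -2   1/2  |    1/2 ]
Multiply ρ3 by 1/2.
  [ 1  -4   6  -1/2  |  -15/2 ]
  [ 0   1   0   1/2  |    9/2 ]
  [ 0   0   1     0  |    1/2 ]
  [ 0   0  -2   1/2  |    1/2 ]
Add 2 times ρ3 to ρ4.
  [ 1  -4  6  -1/2  |  -15/2 ]
  [ 0   1  0   1/2  |    9/2 ]
  [ 0   0  1     0  |    1/2 ]
  [ 0   0  0   1/2  |    3/2 ]
Multiply ρ4 by 2.
  [ 1  -4  6  -1/2  |  -15/2 ]
  [ 0   1  0   1/2  |    9/2 ]
  [ 0   0  1     0  |    1/2 ]
  [ 0   0  0     1  |      3 ]
Subtract 1/2 times ρ4 from ρ2.
  [ 1  -4  6  -1/2  |  -15/2 ]
  [ 0   1  0     0  |      3 ]
  [ 0   0  1     0  |    1/2 ]
  [ 0   0  0     1  |      3 ]
Add 1/2 times ρ4 to ρ1.
  [ 1  -4  6  0  |   -6 ]
  [ 0   1  0  0  |    3 ]
  [ 0   0  1  0  |  1/2 ]
  [ 0   0  0  1  |    3 ]
Subtract 6 times ρ3 from ρ1.
  [ 1  -4  0  0  |   -9 ]
  [ 0   1  0  0  |    3 ]
  [ 0   0  1  0  |  1/2 ]
  [ 0   0  0  1  |    3 ]
Add 4 times ρ2 to ρ1.
  [ 1  0  0  0  |    3 ]
  [ 0  1  0  0  |    3 ]
  [ 0  0  1  0  |  1/2 ]
  [ 0  0  0  1  |    3 ]
Reading off the last column: a = 3, b = 3, c = 1/2, d = 3.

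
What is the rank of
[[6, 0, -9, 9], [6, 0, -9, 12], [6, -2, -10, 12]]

rank = 3

R1 → 1/6·R1
  [ 1   0  -3/2  3/2 ]
  [ 6   0    -9   12 ]
  [ 6  -2   -10   12 ]
R2 → R2 − 6·R1
  [ 1   0  -3/2  3/2 ]
  [ 0   0     0    3 ]
  [ 6  -2   -10   12 ]
R3 → R3 − 6·R1
  [ 1   0  -3/2  3/2 ]
  [ 0   0     0    3 ]
  [ 0  -2    -1    3 ]
R2 <=> R3
  [ 1   0  -3/2  3/2 ]
  [ 0  -2    -1    3 ]
  [ 0   0     0    3 ]
R2 → -1/2·R2
  [ 1  0  -3/2   3/2 ]
  [ 0  1   1/2  -3/2 ]
  [ 0  0     0     3 ]
R3 → 1/3·R3
  [ 1  0  -3/2   3/2 ]
  [ 0  1   1/2  -3/2 ]
  [ 0  0     0     1 ]
R2 → R2 + 3/2·R3
  [ 1  0  -3/2  3/2 ]
  [ 0  1   1/2    0 ]
  [ 0  0     0    1 ]
R1 → R1 − 3/2·R3
  [ 1  0  -3/2  0 ]
  [ 0  1   1/2  0 ]
  [ 0  0     0  1 ]
The reduced form has 3 nonzero rows.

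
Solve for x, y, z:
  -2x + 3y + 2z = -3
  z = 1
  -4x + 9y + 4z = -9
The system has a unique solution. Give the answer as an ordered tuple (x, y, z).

(1, -1, 1)

Form the augmented matrix and row-reduce:
  [ -2  3  2  |  -3 ]
  [  0  0  1  |   1 ]
  [ -4  9  4  |  -9 ]
ρ1 -> -1/2·ρ1
  [  1  -3/2  -1  |  3/2 ]
  [  0     0   1  |    1 ]
  [ -4     9   4  |   -9 ]
ρ3 -> ρ3 + 4·ρ1
  [ 1  -3/2  -1  |  3/2 ]
  [ 0     0   1  |    1 ]
  [ 0     3   0  |   -3 ]
ρ2 <-> ρ3
  [ 1  -3/2  -1  |  3/2 ]
  [ 0     3   0  |   -3 ]
  [ 0     0   1  |    1 ]
ρ2 -> 1/3·ρ2
  [ 1  -3/2  -1  |  3/2 ]
  [ 0     1   0  |   -1 ]
  [ 0     0   1  |    1 ]
ρ1 -> ρ1 + ρ3
  [ 1  -3/2  0  |  5/2 ]
  [ 0     1  0  |   -1 ]
  [ 0     0  1  |    1 ]
ρ1 -> ρ1 + 3/2·ρ2
  [ 1  0  0  |   1 ]
  [ 0  1  0  |  -1 ]
  [ 0  0  1  |   1 ]
Reading off the last column: x = 1, y = -1, z = 1.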